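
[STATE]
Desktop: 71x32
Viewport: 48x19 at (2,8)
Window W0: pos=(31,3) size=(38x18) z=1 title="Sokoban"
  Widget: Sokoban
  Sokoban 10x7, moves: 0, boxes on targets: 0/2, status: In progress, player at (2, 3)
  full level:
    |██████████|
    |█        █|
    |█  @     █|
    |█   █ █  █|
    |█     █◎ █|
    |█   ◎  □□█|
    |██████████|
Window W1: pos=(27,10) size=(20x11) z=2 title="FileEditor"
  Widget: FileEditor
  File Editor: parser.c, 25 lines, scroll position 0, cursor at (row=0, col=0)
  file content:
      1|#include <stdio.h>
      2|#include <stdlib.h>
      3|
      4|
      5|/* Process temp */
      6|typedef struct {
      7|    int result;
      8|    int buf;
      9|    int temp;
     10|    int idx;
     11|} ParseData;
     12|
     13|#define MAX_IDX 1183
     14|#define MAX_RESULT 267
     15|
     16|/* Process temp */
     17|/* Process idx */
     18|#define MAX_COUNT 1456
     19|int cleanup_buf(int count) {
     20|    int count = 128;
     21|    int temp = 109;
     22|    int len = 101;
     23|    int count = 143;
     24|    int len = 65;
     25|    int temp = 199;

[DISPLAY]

                             ┃█  @     █        
                             ┃█   █ █  █        
                         ┏━━━━━━━━━━━━━━━━━━┓   
                         ┃ FileEditor       ┃   
                         ┠──────────────────┨   
                         ┃█include <stdio.h▲┃   
                         ┃#include <stdlib.█┃   
                         ┃                 ░┃   
                         ┃                 ░┃   
                         ┃/* Process temp *░┃   
                         ┃typedef struct { ░┃   
                         ┃    int result;  ▼┃   
                         ┗━━━━━━━━━━━━━━━━━━┛━━━
                                                
                                                
                                                
                                                
                                                
                                                


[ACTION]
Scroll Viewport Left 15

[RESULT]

                               ┃█  @     █      
                               ┃█   █ █  █      
                           ┏━━━━━━━━━━━━━━━━━━┓ 
                           ┃ FileEditor       ┃ 
                           ┠──────────────────┨ 
                           ┃█include <stdio.h▲┃ 
                           ┃#include <stdlib.█┃ 
                           ┃                 ░┃ 
                           ┃                 ░┃ 
                           ┃/* Process temp *░┃ 
                           ┃typedef struct { ░┃ 
                           ┃    int result;  ▼┃ 
                           ┗━━━━━━━━━━━━━━━━━━┛━
                                                
                                                
                                                
                                                
                                                
                                                


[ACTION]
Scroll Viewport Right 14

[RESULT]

                 ┃█  @     █                    
                 ┃█   █ █  █                    
             ┏━━━━━━━━━━━━━━━━━━┓               
             ┃ FileEditor       ┃               
             ┠──────────────────┨               
             ┃█include <stdio.h▲┃               
             ┃#include <stdlib.█┃               
             ┃                 ░┃               
             ┃                 ░┃               
             ┃/* Process temp *░┃               
             ┃typedef struct { ░┃               
             ┃    int result;  ▼┃               
             ┗━━━━━━━━━━━━━━━━━━┛━━━━━━━━━━━━━━━
                                                
                                                
                                                
                                                
                                                
                                                


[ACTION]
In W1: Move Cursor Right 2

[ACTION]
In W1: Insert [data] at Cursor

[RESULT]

                 ┃█  @     █                    
                 ┃█   █ █  █                    
             ┏━━━━━━━━━━━━━━━━━━┓               
             ┃ FileEditor       ┃               
             ┠──────────────────┨               
             ┃#idata█clude <std▲┃               
             ┃#include <stdlib.█┃               
             ┃                 ░┃               
             ┃                 ░┃               
             ┃/* Process temp *░┃               
             ┃typedef struct { ░┃               
             ┃    int result;  ▼┃               
             ┗━━━━━━━━━━━━━━━━━━┛━━━━━━━━━━━━━━━
                                                
                                                
                                                
                                                
                                                
                                                


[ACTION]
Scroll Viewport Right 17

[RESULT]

        ┃█  @     █                          ┃  
        ┃█   █ █  █                          ┃  
    ┏━━━━━━━━━━━━━━━━━━┓                     ┃  
    ┃ FileEditor       ┃                     ┃  
    ┠──────────────────┨                     ┃  
    ┃#idata█clude <std▲┃                     ┃  
    ┃#include <stdlib.█┃                     ┃  
    ┃                 ░┃                     ┃  
    ┃                 ░┃                     ┃  
    ┃/* Process temp *░┃                     ┃  
    ┃typedef struct { ░┃                     ┃  
    ┃    int result;  ▼┃                     ┃  
    ┗━━━━━━━━━━━━━━━━━━┛━━━━━━━━━━━━━━━━━━━━━┛  
                                                
                                                
                                                
                                                
                                                
                                                


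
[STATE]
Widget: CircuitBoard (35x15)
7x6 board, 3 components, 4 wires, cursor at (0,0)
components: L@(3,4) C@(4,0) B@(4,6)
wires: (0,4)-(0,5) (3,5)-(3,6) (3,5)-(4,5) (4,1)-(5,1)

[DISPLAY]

   0 1 2 3 4 5 6                   
0  [.]              · ─ ·          
                                   
1                                  
                                   
2                                  
                                   
3                   L   · ─ ·      
                        │          
4   C   ·               ·   B      
        │                          
5       ·                          
Cursor: (0,0)                      
                                   
                                   


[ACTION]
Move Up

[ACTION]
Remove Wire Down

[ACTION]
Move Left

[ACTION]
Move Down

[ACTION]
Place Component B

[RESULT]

   0 1 2 3 4 5 6                   
0                   · ─ ·          
                                   
1  [B]                             
                                   
2                                  
                                   
3                   L   · ─ ·      
                        │          
4   C   ·               ·   B      
        │                          
5       ·                          
Cursor: (1,0)                      
                                   
                                   


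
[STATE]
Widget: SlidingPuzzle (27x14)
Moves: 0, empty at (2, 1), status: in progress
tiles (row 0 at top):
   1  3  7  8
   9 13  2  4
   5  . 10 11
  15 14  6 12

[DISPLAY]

┌────┬────┬────┬────┐      
│  1 │  3 │  7 │  8 │      
├────┼────┼────┼────┤      
│  9 │ 13 │  2 │  4 │      
├────┼────┼────┼────┤      
│  5 │    │ 10 │ 11 │      
├────┼────┼────┼────┤      
│ 15 │ 14 │  6 │ 12 │      
└────┴────┴────┴────┘      
Moves: 0                   
                           
                           
                           
                           


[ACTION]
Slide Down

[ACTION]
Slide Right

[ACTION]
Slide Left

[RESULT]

┌────┬────┬────┬────┐      
│  1 │  3 │  7 │  8 │      
├────┼────┼────┼────┤      
│  9 │    │  2 │  4 │      
├────┼────┼────┼────┤      
│  5 │ 13 │ 10 │ 11 │      
├────┼────┼────┼────┤      
│ 15 │ 14 │  6 │ 12 │      
└────┴────┴────┴────┘      
Moves: 3                   
                           
                           
                           
                           


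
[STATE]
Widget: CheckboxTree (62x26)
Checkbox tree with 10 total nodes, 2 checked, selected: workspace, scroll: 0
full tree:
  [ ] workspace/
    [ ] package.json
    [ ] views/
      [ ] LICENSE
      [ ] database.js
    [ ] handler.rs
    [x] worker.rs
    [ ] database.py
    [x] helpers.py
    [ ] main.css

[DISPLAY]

>[-] workspace/                                               
   [ ] package.json                                           
   [ ] views/                                                 
     [ ] LICENSE                                              
     [ ] database.js                                          
   [ ] handler.rs                                             
   [x] worker.rs                                              
   [ ] database.py                                            
   [x] helpers.py                                             
   [ ] main.css                                               
                                                              
                                                              
                                                              
                                                              
                                                              
                                                              
                                                              
                                                              
                                                              
                                                              
                                                              
                                                              
                                                              
                                                              
                                                              
                                                              


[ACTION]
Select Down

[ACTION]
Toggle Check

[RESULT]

 [-] workspace/                                               
>  [x] package.json                                           
   [ ] views/                                                 
     [ ] LICENSE                                              
     [ ] database.js                                          
   [ ] handler.rs                                             
   [x] worker.rs                                              
   [ ] database.py                                            
   [x] helpers.py                                             
   [ ] main.css                                               
                                                              
                                                              
                                                              
                                                              
                                                              
                                                              
                                                              
                                                              
                                                              
                                                              
                                                              
                                                              
                                                              
                                                              
                                                              
                                                              


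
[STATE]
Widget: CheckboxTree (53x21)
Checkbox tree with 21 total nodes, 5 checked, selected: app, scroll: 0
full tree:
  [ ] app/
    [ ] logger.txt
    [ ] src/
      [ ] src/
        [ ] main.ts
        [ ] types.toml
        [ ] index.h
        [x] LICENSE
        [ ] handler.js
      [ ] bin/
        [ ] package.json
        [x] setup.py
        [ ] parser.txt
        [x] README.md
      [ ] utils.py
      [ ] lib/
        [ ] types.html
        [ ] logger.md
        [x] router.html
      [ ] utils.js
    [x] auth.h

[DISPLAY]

>[-] app/                                            
   [ ] logger.txt                                    
   [-] src/                                          
     [-] src/                                        
       [ ] main.ts                                   
       [ ] types.toml                                
       [ ] index.h                                   
       [x] LICENSE                                   
       [ ] handler.js                                
     [-] bin/                                        
       [ ] package.json                              
       [x] setup.py                                  
       [ ] parser.txt                                
       [x] README.md                                 
     [ ] utils.py                                    
     [-] lib/                                        
       [ ] types.html                                
       [ ] logger.md                                 
       [x] router.html                               
     [ ] utils.js                                    
   [x] auth.h                                        


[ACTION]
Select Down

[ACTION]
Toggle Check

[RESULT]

 [-] app/                                            
>  [x] logger.txt                                    
   [-] src/                                          
     [-] src/                                        
       [ ] main.ts                                   
       [ ] types.toml                                
       [ ] index.h                                   
       [x] LICENSE                                   
       [ ] handler.js                                
     [-] bin/                                        
       [ ] package.json                              
       [x] setup.py                                  
       [ ] parser.txt                                
       [x] README.md                                 
     [ ] utils.py                                    
     [-] lib/                                        
       [ ] types.html                                
       [ ] logger.md                                 
       [x] router.html                               
     [ ] utils.js                                    
   [x] auth.h                                        


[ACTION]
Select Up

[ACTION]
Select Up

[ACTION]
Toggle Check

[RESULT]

>[x] app/                                            
   [x] logger.txt                                    
   [x] src/                                          
     [x] src/                                        
       [x] main.ts                                   
       [x] types.toml                                
       [x] index.h                                   
       [x] LICENSE                                   
       [x] handler.js                                
     [x] bin/                                        
       [x] package.json                              
       [x] setup.py                                  
       [x] parser.txt                                
       [x] README.md                                 
     [x] utils.py                                    
     [x] lib/                                        
       [x] types.html                                
       [x] logger.md                                 
       [x] router.html                               
     [x] utils.js                                    
   [x] auth.h                                        


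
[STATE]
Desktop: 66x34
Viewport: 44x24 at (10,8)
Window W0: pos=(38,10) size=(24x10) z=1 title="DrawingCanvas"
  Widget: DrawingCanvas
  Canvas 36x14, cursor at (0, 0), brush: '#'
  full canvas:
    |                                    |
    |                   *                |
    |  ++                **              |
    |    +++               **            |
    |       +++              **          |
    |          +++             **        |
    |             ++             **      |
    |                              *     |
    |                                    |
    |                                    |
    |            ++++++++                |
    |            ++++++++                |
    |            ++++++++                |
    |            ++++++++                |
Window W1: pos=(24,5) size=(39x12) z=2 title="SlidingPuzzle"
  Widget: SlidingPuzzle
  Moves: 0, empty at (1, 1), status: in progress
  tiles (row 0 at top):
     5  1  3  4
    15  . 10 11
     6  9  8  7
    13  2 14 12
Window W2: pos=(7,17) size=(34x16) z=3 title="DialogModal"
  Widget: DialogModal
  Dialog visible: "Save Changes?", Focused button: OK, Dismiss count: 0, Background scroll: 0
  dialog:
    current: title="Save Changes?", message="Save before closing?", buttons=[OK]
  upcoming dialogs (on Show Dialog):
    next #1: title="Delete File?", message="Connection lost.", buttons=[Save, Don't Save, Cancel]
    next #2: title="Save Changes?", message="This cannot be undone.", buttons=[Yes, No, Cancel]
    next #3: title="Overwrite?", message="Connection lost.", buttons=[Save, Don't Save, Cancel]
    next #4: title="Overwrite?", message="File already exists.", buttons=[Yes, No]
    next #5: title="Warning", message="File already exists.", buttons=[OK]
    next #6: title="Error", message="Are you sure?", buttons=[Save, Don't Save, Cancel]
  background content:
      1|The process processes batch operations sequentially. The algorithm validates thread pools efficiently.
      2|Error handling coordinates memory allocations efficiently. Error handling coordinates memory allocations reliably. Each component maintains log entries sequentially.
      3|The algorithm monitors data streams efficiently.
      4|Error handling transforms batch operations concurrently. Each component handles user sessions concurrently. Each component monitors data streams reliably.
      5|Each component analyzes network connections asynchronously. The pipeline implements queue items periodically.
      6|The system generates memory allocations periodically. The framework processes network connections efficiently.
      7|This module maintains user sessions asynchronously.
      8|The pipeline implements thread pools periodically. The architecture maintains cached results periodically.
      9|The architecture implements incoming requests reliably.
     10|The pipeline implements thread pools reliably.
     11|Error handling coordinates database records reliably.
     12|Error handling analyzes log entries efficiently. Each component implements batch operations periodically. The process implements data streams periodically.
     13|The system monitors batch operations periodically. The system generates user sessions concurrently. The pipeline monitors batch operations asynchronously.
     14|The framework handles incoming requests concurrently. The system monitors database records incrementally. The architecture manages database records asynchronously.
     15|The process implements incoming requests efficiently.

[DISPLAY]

              ┃┌────┬────┬────┬────┐        
              ┃│  5 │  1 │  3 │  4 │        
              ┃├────┼────┼────┼────┤        
              ┃│ 15 │    │ 10 │ 11 │        
              ┃├────┼────┼────┼────┤        
              ┃│  6 │  9 │  8 │  7 │        
              ┃├────┼────┼────┼────┤        
              ┃│ 13 │  2 │ 14 │ 12 │        
              ┗━━━━━━━━━━━━━━━━━━━━━━━━━━━━━
━━━━━━━━━━━━━━━━━━━━━━━━━━━━━━┓     +++     
ialogModal                    ┃        +++  
──────────────────────────────┨━━━━━━━━━━━━━
e process processes batch oper┃             
ror handling coordinates memor┃             
e algorithm monitors data stre┃             
ro┌──────────────────────┐tch ┃             
ch│    Save Changes?     │ork ┃             
e │ Save before closing? │allo┃             
is│         [OK]         │essi┃             
e └──────────────────────┘ad p┃             
e architecture implements inco┃             
e pipeline implements thread p┃             
ror handling coordinates datab┃             
ror handling analyzes log entr┃             


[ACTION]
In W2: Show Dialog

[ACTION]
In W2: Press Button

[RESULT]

              ┃┌────┬────┬────┬────┐        
              ┃│  5 │  1 │  3 │  4 │        
              ┃├────┼────┼────┼────┤        
              ┃│ 15 │    │ 10 │ 11 │        
              ┃├────┼────┼────┼────┤        
              ┃│  6 │  9 │  8 │  7 │        
              ┃├────┼────┼────┼────┤        
              ┃│ 13 │  2 │ 14 │ 12 │        
              ┗━━━━━━━━━━━━━━━━━━━━━━━━━━━━━
━━━━━━━━━━━━━━━━━━━━━━━━━━━━━━┓     +++     
ialogModal                    ┃        +++  
──────────────────────────────┨━━━━━━━━━━━━━
e process processes batch oper┃             
ror handling coordinates memor┃             
e algorithm monitors data stre┃             
ror handling transforms batch ┃             
ch component analyzes network ┃             
e system generates memory allo┃             
is module maintains user sessi┃             
e pipeline implements thread p┃             
e architecture implements inco┃             
e pipeline implements thread p┃             
ror handling coordinates datab┃             
ror handling analyzes log entr┃             


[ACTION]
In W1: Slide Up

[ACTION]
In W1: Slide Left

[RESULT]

              ┃┌────┬────┬────┬────┐        
              ┃│  5 │  1 │  3 │  4 │        
              ┃├────┼────┼────┼────┤        
              ┃│ 15 │  9 │ 10 │ 11 │        
              ┃├────┼────┼────┼────┤        
              ┃│  6 │  8 │    │  7 │        
              ┃├────┼────┼────┼────┤        
              ┃│ 13 │  2 │ 14 │ 12 │        
              ┗━━━━━━━━━━━━━━━━━━━━━━━━━━━━━
━━━━━━━━━━━━━━━━━━━━━━━━━━━━━━┓     +++     
ialogModal                    ┃        +++  
──────────────────────────────┨━━━━━━━━━━━━━
e process processes batch oper┃             
ror handling coordinates memor┃             
e algorithm monitors data stre┃             
ror handling transforms batch ┃             
ch component analyzes network ┃             
e system generates memory allo┃             
is module maintains user sessi┃             
e pipeline implements thread p┃             
e architecture implements inco┃             
e pipeline implements thread p┃             
ror handling coordinates datab┃             
ror handling analyzes log entr┃             


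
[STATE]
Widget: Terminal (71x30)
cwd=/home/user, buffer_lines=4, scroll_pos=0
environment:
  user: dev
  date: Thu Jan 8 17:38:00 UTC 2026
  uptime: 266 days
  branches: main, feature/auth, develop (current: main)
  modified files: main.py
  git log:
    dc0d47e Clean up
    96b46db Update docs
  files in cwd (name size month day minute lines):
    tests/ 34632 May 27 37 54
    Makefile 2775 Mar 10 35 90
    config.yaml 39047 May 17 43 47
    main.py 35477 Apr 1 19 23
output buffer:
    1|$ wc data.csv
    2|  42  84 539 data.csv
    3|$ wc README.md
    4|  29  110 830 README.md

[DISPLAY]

$ wc data.csv                                                          
  42  84 539 data.csv                                                  
$ wc README.md                                                         
  29  110 830 README.md                                                
$ █                                                                    
                                                                       
                                                                       
                                                                       
                                                                       
                                                                       
                                                                       
                                                                       
                                                                       
                                                                       
                                                                       
                                                                       
                                                                       
                                                                       
                                                                       
                                                                       
                                                                       
                                                                       
                                                                       
                                                                       
                                                                       
                                                                       
                                                                       
                                                                       
                                                                       
                                                                       


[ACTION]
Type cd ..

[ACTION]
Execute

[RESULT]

$ wc data.csv                                                          
  42  84 539 data.csv                                                  
$ wc README.md                                                         
  29  110 830 README.md                                                
$ cd ..                                                                
                                                                       
$ █                                                                    
                                                                       
                                                                       
                                                                       
                                                                       
                                                                       
                                                                       
                                                                       
                                                                       
                                                                       
                                                                       
                                                                       
                                                                       
                                                                       
                                                                       
                                                                       
                                                                       
                                                                       
                                                                       
                                                                       
                                                                       
                                                                       
                                                                       
                                                                       


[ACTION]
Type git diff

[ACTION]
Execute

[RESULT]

$ wc data.csv                                                          
  42  84 539 data.csv                                                  
$ wc README.md                                                         
  29  110 830 README.md                                                
$ cd ..                                                                
                                                                       
$ git diff                                                             
diff --git a/main.py b/main.py                                         
--- a/main.py                                                          
+++ b/main.py                                                          
@@ -1,3 +1,4 @@                                                        
+# updated                                                             
 import sys                                                            
$ █                                                                    
                                                                       
                                                                       
                                                                       
                                                                       
                                                                       
                                                                       
                                                                       
                                                                       
                                                                       
                                                                       
                                                                       
                                                                       
                                                                       
                                                                       
                                                                       
                                                                       


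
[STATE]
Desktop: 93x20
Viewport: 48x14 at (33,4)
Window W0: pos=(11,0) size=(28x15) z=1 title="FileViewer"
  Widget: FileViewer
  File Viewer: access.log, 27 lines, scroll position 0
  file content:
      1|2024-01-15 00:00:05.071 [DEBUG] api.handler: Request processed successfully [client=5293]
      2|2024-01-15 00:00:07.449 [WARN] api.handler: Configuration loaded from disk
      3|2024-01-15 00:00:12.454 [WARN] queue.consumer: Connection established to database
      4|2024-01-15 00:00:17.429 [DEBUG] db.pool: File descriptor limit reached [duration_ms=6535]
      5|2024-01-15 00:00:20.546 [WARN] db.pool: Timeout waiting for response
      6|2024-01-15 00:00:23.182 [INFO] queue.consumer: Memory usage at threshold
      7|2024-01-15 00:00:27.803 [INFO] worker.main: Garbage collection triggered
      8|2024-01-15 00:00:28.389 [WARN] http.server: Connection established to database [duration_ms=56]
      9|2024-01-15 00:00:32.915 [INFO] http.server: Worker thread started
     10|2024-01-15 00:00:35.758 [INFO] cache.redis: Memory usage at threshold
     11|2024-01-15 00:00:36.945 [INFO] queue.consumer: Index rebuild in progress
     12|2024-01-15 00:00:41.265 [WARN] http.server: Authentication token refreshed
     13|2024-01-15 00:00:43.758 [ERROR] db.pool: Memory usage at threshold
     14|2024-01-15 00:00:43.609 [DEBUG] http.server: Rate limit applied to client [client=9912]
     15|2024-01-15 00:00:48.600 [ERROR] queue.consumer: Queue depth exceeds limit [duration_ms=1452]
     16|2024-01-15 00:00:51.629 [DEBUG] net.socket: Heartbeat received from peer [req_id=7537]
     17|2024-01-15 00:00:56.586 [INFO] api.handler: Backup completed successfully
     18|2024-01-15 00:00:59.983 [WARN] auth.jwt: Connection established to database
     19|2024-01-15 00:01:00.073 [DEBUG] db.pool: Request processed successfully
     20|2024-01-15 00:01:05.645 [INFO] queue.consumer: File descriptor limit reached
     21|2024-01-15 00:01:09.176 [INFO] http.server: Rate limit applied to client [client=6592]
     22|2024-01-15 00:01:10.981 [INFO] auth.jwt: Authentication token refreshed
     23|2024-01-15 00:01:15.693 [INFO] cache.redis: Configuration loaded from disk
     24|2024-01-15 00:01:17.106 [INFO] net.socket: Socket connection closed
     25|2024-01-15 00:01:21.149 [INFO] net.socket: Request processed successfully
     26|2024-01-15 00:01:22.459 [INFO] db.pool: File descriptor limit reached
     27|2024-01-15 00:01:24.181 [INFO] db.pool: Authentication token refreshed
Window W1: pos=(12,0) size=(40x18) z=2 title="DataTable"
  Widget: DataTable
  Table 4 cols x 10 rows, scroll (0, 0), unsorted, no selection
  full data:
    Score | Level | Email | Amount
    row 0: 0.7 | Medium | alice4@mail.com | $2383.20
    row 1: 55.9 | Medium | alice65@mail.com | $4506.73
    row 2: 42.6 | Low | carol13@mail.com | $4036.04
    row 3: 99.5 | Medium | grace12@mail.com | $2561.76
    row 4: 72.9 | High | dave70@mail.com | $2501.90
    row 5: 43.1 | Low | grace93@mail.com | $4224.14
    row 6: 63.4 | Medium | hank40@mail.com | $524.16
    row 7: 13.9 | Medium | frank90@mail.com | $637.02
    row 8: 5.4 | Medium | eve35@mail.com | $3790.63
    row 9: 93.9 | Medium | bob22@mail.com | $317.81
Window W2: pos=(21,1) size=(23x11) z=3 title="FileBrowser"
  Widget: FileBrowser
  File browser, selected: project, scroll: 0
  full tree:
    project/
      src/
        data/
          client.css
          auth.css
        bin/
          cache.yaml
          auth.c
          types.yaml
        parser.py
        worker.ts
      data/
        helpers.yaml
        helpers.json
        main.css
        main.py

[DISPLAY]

ct/       ┃───────┃                             
/         ┃2383.20┃                             
a/        ┃4506.73┃                             
          ┃4036.04┃                             
          ┃2561.76┃                             
          ┃2501.90┃                             
          ┃4224.14┃                             
━━━━━━━━━━┛524.16 ┃                             
@mail.com│$637.02 ┃                             
ail.com  │$3790.63┃                             
ail.com  │$317.81 ┃                             
                  ┃                             
                  ┃                             
━━━━━━━━━━━━━━━━━━┛                             


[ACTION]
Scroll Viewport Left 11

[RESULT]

> [-] project/       ┃───────┃                  
    [+] src/         ┃2383.20┃                  
    [+] data/        ┃4506.73┃                  
                     ┃4036.04┃                  
                     ┃2561.76┃                  
                     ┃2501.90┃                  
                     ┃4224.14┃                  
━━━━━━━━━━━━━━━━━━━━━┛524.16 ┃                  
ium│frank90@mail.com│$637.02 ┃                  
ium│eve35@mail.com  │$3790.63┃                  
ium│bob22@mail.com  │$317.81 ┃                  
                             ┃                  
                             ┃                  
━━━━━━━━━━━━━━━━━━━━━━━━━━━━━┛                  


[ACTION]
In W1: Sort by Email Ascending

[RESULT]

> [-] project/       ┃───────┃                  
    [+] src/         ┃2383.20┃                  
    [+] data/        ┃4506.73┃                  
                     ┃317.81 ┃                  
                     ┃4036.04┃                  
                     ┃2501.90┃                  
                     ┃3790.63┃                  
━━━━━━━━━━━━━━━━━━━━━┛637.02 ┃                  
ium│grace12@mail.com│$2561.76┃                  
   │grace93@mail.com│$4224.14┃                  
ium│hank40@mail.com │$524.16 ┃                  
                             ┃                  
                             ┃                  
━━━━━━━━━━━━━━━━━━━━━━━━━━━━━┛                  


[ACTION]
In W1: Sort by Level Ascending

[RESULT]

> [-] project/       ┃───────┃                  
    [+] src/         ┃2501.90┃                  
    [+] data/        ┃4036.04┃                  
                     ┃4224.14┃                  
                     ┃2383.20┃                  
                     ┃4506.73┃                  
                     ┃317.81 ┃                  
━━━━━━━━━━━━━━━━━━━━━┛3790.63┃                  
ium│frank90@mail.com│$637.02 ┃                  
ium│grace12@mail.com│$2561.76┃                  
ium│hank40@mail.com │$524.16 ┃                  
                             ┃                  
                             ┃                  
━━━━━━━━━━━━━━━━━━━━━━━━━━━━━┛                  


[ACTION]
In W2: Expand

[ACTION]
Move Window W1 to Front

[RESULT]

───┼────────────────┼────────┃                  
h  │dave70@mail.com │$2501.90┃                  
   │carol13@mail.com│$4036.04┃                  
   │grace93@mail.com│$4224.14┃                  
ium│alice4@mail.com │$2383.20┃                  
ium│alice65@mail.com│$4506.73┃                  
ium│bob22@mail.com  │$317.81 ┃                  
ium│eve35@mail.com  │$3790.63┃                  
ium│frank90@mail.com│$637.02 ┃                  
ium│grace12@mail.com│$2561.76┃                  
ium│hank40@mail.com │$524.16 ┃                  
                             ┃                  
                             ┃                  
━━━━━━━━━━━━━━━━━━━━━━━━━━━━━┛                  
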